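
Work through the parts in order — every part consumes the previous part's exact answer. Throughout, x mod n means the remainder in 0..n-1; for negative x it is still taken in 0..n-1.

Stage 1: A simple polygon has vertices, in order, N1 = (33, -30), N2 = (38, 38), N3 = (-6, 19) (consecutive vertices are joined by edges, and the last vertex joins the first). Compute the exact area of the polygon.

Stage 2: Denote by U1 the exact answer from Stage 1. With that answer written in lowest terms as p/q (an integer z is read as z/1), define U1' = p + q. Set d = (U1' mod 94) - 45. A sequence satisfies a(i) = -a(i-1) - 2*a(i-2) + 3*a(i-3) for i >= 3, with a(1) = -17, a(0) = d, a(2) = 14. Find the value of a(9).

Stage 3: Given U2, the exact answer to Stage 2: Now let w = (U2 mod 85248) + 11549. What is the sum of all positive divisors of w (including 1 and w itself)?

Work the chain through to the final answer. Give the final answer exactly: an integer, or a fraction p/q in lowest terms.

26232

Stage 1: cross terms: (33*38 - 38*-30)=2394, (38*19 - -6*38)=950, (-6*-30 - 33*19)=-447; twice the area = |2897| = 2897; area = 2897/2; answer 2897/2
Stage 2: U1 = 2897/2; threaded value p + q = 2899; d = 34; a(3) = -1*(14) - 2*(-17) + 3*(34) = 122; iterating: a(3)=122, a(4)=-201, a(5)=-1, a(6)=769, a(7)=-1370, a(8)=-171, a(9)=5218; answer 5218
Stage 3: U2 = 5218; w = 16767; 16767 = 3^6 * 23; sigma = (1 + 3 + 9 + 27 + 81 + 243 + 729) * (1 + 23) = 1093 * 24 = 26232; answer 26232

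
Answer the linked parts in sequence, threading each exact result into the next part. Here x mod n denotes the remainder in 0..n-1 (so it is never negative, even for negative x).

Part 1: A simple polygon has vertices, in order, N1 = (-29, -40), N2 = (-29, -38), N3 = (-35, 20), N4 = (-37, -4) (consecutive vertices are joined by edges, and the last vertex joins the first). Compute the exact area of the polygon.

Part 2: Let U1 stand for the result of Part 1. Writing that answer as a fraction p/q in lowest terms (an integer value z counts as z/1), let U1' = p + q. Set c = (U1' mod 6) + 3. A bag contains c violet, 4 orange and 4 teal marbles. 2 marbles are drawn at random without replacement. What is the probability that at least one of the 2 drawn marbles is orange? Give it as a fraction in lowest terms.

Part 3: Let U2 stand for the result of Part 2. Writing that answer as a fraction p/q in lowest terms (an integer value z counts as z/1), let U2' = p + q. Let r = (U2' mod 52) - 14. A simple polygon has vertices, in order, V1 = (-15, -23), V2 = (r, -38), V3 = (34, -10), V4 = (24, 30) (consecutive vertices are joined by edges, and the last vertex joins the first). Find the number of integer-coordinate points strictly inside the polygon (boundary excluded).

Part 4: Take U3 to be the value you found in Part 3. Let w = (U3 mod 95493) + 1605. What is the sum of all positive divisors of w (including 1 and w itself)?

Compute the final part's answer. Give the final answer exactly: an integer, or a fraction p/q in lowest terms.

Part 1: cross terms: (-29*-38 - -29*-40)=-58, (-29*20 - -35*-38)=-1910, (-35*-4 - -37*20)=880, (-37*-40 - -29*-4)=1364; twice the area = |276| = 276; area = 138; answer 138
Part 2: U1 = 138; threaded value p + q = 139; c = 4; total draws C(12,2) = 66; complement C(8,2) = 28; favorable 66 - 28 = 38; P = 19/33; answer 19/33
Part 3: U2 = 19/33; threaded value p + q = 52; r = -14; cross terms: (-15*-38 - -14*-23)=248, (-14*-10 - 34*-38)=1432, (34*30 - 24*-10)=1260, (24*-23 - -15*30)=-102; twice the area = |2838| = 2838; area = 1419; boundary points = 1 + 4 + 10 + 1 = 16; strictly interior points = area - boundary/2 + 1 = 1412; answer 1412
Part 4: U3 = 1412; w = 3017; 3017 = 7 * 431; sigma = (1 + 7) * (1 + 431) = 8 * 432 = 3456; answer 3456

3456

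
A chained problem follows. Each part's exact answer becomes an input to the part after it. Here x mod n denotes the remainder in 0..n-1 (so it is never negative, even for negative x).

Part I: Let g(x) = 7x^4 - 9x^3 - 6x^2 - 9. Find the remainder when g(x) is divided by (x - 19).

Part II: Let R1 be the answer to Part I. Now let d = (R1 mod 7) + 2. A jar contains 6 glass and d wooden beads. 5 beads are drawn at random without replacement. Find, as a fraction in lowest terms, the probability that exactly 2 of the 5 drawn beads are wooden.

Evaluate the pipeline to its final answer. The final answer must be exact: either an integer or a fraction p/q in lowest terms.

Part I: remainder = value at the root: 7*(19)^4 - 9*(19)^3 - 6*(19)^2 - 9 = (912247) + (-61731) + (-2166) + (-9) = 848341; answer 848341
Part II: R1 = 848341; d = 6; total draws C(12,5) = 792; favorable C(6,2)*C(6,3) = 300; P = 25/66; answer 25/66

25/66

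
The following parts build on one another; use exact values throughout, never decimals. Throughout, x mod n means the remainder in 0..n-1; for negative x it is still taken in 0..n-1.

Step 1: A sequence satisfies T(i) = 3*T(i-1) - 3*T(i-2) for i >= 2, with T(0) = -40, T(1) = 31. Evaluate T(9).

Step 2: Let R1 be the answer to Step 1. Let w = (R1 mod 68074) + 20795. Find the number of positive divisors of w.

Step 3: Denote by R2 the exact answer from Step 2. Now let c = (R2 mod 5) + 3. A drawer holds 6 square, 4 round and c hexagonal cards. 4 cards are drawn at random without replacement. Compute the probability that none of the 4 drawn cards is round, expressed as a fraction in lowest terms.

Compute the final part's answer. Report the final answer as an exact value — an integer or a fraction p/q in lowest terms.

Step 1: T(2) = 3*(31) - 3*(-40) = 213; iterating: T(2)=213, T(3)=546, T(4)=999, T(5)=1359, T(6)=1080, T(7)=-837, T(8)=-5751, T(9)=-14742; answer -14742
Step 2: R1 = -14742; w = 74127; 74127 = 3 * 24709; number of divisors = (1+1) * (1+1) = 4; answer 4
Step 3: R2 = 4; c = 7; total draws C(17,4) = 2380; favorable C(13,4) = 715; P = 143/476; answer 143/476

143/476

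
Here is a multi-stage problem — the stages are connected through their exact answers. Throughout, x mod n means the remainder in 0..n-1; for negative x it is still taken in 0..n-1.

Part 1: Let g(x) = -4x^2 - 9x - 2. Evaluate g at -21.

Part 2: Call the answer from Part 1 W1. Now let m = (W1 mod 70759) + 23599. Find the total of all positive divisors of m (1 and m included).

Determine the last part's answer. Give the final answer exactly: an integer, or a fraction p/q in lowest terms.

147498

Part 1: -4*(-21)^2 - 9*(-21)^1 - 2 = (-1764) + (189) + (-2) = -1577; answer -1577
Part 2: W1 = -1577; m = 92781; 92781 = 3^2 * 13^2 * 61; sigma = (1 + 3 + 9) * (1 + 13 + 169) * (1 + 61) = 13 * 183 * 62 = 147498; answer 147498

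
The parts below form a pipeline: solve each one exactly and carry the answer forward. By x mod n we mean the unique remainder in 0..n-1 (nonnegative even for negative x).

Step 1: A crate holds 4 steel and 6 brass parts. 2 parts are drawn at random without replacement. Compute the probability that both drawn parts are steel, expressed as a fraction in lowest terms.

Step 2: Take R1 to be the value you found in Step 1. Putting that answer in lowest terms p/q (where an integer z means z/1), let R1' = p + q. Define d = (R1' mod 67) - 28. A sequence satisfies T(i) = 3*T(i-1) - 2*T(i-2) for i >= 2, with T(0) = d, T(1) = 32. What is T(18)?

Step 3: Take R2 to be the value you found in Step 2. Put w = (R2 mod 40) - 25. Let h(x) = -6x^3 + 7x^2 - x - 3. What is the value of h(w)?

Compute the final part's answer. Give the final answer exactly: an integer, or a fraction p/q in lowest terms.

Step 1: total draws C(10,2) = 45; favorable C(4,2) = 6; P = 2/15; answer 2/15
Step 2: R1 = 2/15; threaded value p + q = 17; d = -11; T(2) = 3*(32) - 2*(-11) = 118; iterating: T(2)=118, T(3)=290, T(4)=634, T(5)=1322, T(6)=2698, T(7)=5450, T(8)=10954, T(9)=21962, T(10)=43978, T(11)=88010, T(12)=176074, T(13)=352202, T(14)=704458, T(15)=1408970, T(16)=2817994, T(17)=5636042, T(18)=11272138; answer 11272138
Step 3: R2 = 11272138; w = -7; -6*(-7)^3 + 7*(-7)^2 - 1*(-7)^1 - 3 = (2058) + (343) + (7) + (-3) = 2405; answer 2405

2405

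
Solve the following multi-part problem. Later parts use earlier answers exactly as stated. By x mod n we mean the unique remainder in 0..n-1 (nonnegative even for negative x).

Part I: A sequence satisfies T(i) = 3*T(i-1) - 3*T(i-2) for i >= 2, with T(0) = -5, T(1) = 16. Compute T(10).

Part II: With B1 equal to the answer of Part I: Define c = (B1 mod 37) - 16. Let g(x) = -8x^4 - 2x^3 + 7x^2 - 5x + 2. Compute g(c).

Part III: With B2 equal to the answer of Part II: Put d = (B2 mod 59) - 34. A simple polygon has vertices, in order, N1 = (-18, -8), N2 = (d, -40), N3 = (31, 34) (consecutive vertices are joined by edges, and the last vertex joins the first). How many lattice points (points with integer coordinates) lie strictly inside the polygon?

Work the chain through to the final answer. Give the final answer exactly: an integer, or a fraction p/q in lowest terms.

Part I: T(2) = 3*(16) - 3*(-5) = 63; iterating: T(2)=63, T(3)=141, T(4)=234, T(5)=279, T(6)=135, T(7)=-432, T(8)=-1701, T(9)=-3807, T(10)=-6318; answer -6318
Part II: B1 = -6318; c = -7; -8*(-7)^4 - 2*(-7)^3 + 7*(-7)^2 - 5*(-7)^1 + 2 = (-19208) + (686) + (343) + (35) + (2) = -18142; answer -18142
Part III: B2 = -18142; d = -4; cross terms: (-18*-40 - -4*-8)=688, (-4*34 - 31*-40)=1104, (31*-8 - -18*34)=364; twice the area = |2156| = 2156; area = 1078; boundary points = 2 + 1 + 7 = 10; strictly interior points = area - boundary/2 + 1 = 1074; answer 1074

1074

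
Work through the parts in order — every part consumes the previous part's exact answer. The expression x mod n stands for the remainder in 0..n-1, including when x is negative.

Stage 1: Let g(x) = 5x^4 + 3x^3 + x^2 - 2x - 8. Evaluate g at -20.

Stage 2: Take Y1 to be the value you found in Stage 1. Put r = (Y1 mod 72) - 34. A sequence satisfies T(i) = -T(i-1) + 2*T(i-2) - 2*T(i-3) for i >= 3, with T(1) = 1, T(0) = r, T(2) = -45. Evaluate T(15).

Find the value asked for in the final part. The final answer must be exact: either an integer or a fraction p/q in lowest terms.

Stage 1: 5*(-20)^4 + 3*(-20)^3 + 1*(-20)^2 - 2*(-20)^1 - 8 = (800000) + (-24000) + (400) + (40) + (-8) = 776432; answer 776432
Stage 2: Y1 = 776432; r = 22; T(3) = -1*(-45) + 2*(1) - 2*(22) = 3; iterating: T(3)=3, T(4)=-95, T(5)=191, T(6)=-387, T(7)=959, T(8)=-2115, T(9)=4807, T(10)=-10955, T(11)=24799, T(12)=-56323, T(13)=127831, T(14)=-290075, T(15)=658383; answer 658383

658383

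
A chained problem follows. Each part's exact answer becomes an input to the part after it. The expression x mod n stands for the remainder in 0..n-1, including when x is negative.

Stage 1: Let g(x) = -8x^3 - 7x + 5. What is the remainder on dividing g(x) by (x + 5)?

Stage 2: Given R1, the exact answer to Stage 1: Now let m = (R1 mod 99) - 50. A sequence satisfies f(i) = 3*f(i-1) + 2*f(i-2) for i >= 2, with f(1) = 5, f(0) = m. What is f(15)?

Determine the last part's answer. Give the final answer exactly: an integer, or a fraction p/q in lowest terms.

228210895

Stage 1: remainder = value at the root: -8*(-5)^3 - 7*(-5)^1 + 5 = (1000) + (35) + (5) = 1040; answer 1040
Stage 2: R1 = 1040; m = 0; f(2) = 3*(5) + 2*(0) = 15; iterating: f(2)=15, f(3)=55, f(4)=195, f(5)=695, f(6)=2475, f(7)=8815, f(8)=31395, f(9)=111815, f(10)=398235, f(11)=1418335, f(12)=5051475, f(13)=17991095, f(14)=64076235, f(15)=228210895; answer 228210895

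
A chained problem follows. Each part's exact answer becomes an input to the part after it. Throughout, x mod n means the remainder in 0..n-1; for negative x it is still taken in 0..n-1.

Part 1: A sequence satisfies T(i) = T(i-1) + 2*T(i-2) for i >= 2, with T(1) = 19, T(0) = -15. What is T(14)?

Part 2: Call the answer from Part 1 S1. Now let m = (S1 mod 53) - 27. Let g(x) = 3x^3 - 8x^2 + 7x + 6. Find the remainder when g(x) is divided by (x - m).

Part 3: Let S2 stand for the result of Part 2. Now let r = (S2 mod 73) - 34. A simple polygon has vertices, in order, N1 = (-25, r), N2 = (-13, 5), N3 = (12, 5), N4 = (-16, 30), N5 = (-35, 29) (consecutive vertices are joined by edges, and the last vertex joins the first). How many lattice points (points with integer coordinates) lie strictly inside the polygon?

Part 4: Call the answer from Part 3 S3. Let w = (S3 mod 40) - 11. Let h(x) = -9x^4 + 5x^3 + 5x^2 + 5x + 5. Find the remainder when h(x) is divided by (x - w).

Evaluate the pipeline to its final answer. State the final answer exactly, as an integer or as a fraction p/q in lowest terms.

-1879

Part 1: T(2) = 1*(19) + 2*(-15) = -11; iterating: T(2)=-11, T(3)=27, T(4)=5, T(5)=59, T(6)=69, T(7)=187, T(8)=325, T(9)=699, T(10)=1349, T(11)=2747, T(12)=5445, T(13)=10939, T(14)=21829; answer 21829
Part 2: S1 = 21829; m = 19; remainder = value at the root: 3*(19)^3 - 8*(19)^2 + 7*(19)^1 + 6 = (20577) + (-2888) + (133) + (6) = 17828; answer 17828
Part 3: S2 = 17828; r = -18; cross terms: (-25*5 - -13*-18)=-359, (-13*5 - 12*5)=-125, (12*30 - -16*5)=440, (-16*29 - -35*30)=586, (-35*-18 - -25*29)=1355; twice the area = |1897| = 1897; area = 1897/2; boundary points = 1 + 25 + 1 + 1 + 1 = 29; strictly interior points = area - boundary/2 + 1 = 935; answer 935
Part 4: S3 = 935; w = 4; remainder = value at the root: -9*(4)^4 + 5*(4)^3 + 5*(4)^2 + 5*(4)^1 + 5 = (-2304) + (320) + (80) + (20) + (5) = -1879; answer -1879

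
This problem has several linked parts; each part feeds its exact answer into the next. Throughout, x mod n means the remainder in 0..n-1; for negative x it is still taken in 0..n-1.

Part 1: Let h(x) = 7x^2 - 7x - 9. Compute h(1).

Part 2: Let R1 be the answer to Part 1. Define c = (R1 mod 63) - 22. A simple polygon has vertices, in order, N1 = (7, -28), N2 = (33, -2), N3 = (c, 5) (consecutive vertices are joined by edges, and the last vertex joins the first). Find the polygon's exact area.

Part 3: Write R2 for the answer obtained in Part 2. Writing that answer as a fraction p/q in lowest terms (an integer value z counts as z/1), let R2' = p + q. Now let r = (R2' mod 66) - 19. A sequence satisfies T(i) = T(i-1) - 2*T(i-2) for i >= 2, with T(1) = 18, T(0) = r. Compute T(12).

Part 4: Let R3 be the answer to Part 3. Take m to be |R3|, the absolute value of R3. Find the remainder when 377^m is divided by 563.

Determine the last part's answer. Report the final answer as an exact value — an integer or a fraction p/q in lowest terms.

81

Part 1: 7*(1)^2 - 7*(1)^1 - 9 = (7) + (-7) + (-9) = -9; answer -9
Part 2: R1 = -9; c = 32; cross terms: (7*-2 - 33*-28)=910, (33*5 - 32*-2)=229, (32*-28 - 7*5)=-931; twice the area = |208| = 208; area = 104; answer 104
Part 3: R2 = 104; threaded value p + q = 105; r = 20; T(2) = 1*(18) - 2*(20) = -22; iterating: T(2)=-22, T(3)=-58, T(4)=-14, T(5)=102, T(6)=130, T(7)=-74, T(8)=-334, T(9)=-186, T(10)=482, T(11)=854, T(12)=-110; answer -110
Part 4: R3 = -110; m = 110; squarings mod 563: 377^1=377, 377^2=253, 377^4=390, 377^8=90, 377^16=218, 377^32=232, 377^64=339; 377^110 = 377^2 * 377^4 * 377^8 * 377^32 * 377^64 = 81 (mod 563); answer 81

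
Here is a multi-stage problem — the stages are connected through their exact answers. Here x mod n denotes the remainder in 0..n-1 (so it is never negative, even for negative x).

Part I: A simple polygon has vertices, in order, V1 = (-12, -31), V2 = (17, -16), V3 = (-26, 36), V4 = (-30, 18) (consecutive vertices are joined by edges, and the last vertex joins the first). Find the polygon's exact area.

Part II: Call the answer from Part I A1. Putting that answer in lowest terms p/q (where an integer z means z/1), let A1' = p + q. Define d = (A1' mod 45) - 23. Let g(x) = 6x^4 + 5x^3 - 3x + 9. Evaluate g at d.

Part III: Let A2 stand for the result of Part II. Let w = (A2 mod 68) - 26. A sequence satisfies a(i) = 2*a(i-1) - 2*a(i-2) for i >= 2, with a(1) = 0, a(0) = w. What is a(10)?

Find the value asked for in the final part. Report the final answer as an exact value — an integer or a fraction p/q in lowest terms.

-96

Part I: cross terms: (-12*-16 - 17*-31)=719, (17*36 - -26*-16)=196, (-26*18 - -30*36)=612, (-30*-31 - -12*18)=1146; twice the area = |2673| = 2673; area = 2673/2; answer 2673/2
Part II: A1 = 2673/2; threaded value p + q = 2675; d = -3; 6*(-3)^4 + 5*(-3)^3 - 3*(-3)^1 + 9 = (486) + (-135) + (9) + (9) = 369; answer 369
Part III: A2 = 369; w = 3; a(2) = 2*(0) - 2*(3) = -6; iterating: a(2)=-6, a(3)=-12, a(4)=-12, a(5)=0, a(6)=24, a(7)=48, a(8)=48, a(9)=0, a(10)=-96; answer -96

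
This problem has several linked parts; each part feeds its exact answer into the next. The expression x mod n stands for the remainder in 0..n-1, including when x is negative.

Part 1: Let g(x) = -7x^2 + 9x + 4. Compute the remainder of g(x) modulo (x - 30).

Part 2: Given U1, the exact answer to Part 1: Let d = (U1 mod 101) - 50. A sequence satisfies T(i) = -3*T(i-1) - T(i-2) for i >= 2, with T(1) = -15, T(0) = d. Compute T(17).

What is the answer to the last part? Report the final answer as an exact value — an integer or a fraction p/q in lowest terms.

-120396249

Part 1: remainder = value at the root: -7*(30)^2 + 9*(30)^1 + 4 = (-6300) + (270) + (4) = -6026; answer -6026
Part 2: U1 = -6026; d = -16; T(2) = -3*(-15) - 1*(-16) = 61; iterating: T(2)=61, T(3)=-168, T(4)=443, T(5)=-1161, T(6)=3040, T(7)=-7959, T(8)=20837, T(9)=-54552, T(10)=142819, T(11)=-373905, T(12)=978896, T(13)=-2562783, T(14)=6709453, T(15)=-17565576, T(16)=45987275, T(17)=-120396249; answer -120396249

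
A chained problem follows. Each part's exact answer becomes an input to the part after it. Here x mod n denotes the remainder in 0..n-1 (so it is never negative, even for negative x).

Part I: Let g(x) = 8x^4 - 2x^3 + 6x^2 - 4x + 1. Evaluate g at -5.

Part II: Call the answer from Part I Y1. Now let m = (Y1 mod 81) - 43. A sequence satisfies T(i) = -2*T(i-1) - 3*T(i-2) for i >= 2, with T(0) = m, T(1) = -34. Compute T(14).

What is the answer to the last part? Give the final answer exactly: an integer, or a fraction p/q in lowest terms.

50588

Part I: 8*(-5)^4 - 2*(-5)^3 + 6*(-5)^2 - 4*(-5)^1 + 1 = (5000) + (250) + (150) + (20) + (1) = 5421; answer 5421
Part II: Y1 = 5421; m = 32; T(2) = -2*(-34) - 3*(32) = -28; iterating: T(2)=-28, T(3)=158, T(4)=-232, T(5)=-10, T(6)=716, T(7)=-1402, T(8)=656, T(9)=2894, T(10)=-7756, T(11)=6830, T(12)=9608, T(13)=-39706, T(14)=50588; answer 50588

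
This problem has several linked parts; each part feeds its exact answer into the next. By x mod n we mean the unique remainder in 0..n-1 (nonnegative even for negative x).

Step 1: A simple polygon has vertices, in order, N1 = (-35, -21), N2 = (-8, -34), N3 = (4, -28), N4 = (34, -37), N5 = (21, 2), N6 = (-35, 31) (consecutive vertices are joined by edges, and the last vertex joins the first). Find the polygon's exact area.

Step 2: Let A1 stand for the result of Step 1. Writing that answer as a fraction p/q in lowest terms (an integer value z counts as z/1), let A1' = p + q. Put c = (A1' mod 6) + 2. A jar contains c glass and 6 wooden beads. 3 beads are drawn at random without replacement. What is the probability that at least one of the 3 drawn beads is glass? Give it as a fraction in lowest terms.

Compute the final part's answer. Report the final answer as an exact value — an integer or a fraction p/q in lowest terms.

Step 1: cross terms: (-35*-34 - -8*-21)=1022, (-8*-28 - 4*-34)=360, (4*-37 - 34*-28)=804, (34*2 - 21*-37)=845, (21*31 - -35*2)=721, (-35*-21 - -35*31)=1820; twice the area = |5572| = 5572; area = 2786; answer 2786
Step 2: A1 = 2786; threaded value p + q = 2787; c = 5; total draws C(11,3) = 165; complement C(6,3) = 20; favorable 165 - 20 = 145; P = 29/33; answer 29/33

29/33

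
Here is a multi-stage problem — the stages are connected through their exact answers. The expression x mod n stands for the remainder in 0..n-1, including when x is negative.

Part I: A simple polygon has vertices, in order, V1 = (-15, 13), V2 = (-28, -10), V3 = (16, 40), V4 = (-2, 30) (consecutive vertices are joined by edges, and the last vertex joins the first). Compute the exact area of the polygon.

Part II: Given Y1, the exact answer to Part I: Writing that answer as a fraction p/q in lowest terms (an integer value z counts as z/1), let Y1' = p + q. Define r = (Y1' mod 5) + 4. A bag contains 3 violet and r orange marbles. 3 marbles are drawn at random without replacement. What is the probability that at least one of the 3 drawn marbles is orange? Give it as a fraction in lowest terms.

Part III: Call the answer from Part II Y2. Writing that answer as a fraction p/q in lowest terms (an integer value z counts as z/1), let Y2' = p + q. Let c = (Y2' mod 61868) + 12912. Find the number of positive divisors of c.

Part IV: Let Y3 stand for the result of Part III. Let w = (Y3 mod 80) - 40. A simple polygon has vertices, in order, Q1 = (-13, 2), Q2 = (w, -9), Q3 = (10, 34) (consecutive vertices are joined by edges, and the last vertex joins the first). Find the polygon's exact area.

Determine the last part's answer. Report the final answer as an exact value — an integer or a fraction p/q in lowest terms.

483/2

Part I: cross terms: (-15*-10 - -28*13)=514, (-28*40 - 16*-10)=-960, (16*30 - -2*40)=560, (-2*13 - -15*30)=424; twice the area = |538| = 538; area = 269; answer 269
Part II: Y1 = 269; threaded value p + q = 270; r = 4; total draws C(7,3) = 35; complement C(3,3) = 1; favorable 35 - 1 = 34; P = 34/35; answer 34/35
Part III: Y2 = 34/35; threaded value p + q = 69; c = 12981; 12981 = 3 * 4327; number of divisors = (1+1) * (1+1) = 4; answer 4
Part IV: Y3 = 4; w = -36; cross terms: (-13*-9 - -36*2)=189, (-36*34 - 10*-9)=-1134, (10*2 - -13*34)=462; twice the area = |-483| = 483; area = 483/2; answer 483/2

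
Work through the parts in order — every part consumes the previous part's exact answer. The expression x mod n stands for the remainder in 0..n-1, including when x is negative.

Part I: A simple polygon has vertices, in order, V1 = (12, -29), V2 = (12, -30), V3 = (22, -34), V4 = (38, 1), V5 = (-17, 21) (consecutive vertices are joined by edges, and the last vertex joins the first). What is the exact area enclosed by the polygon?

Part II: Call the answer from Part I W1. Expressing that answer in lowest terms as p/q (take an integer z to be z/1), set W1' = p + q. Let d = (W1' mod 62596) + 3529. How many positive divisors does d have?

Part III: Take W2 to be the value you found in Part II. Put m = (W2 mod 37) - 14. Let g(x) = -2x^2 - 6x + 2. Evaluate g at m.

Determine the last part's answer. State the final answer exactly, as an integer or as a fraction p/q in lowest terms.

-138

Part I: cross terms: (12*-30 - 12*-29)=-12, (12*-34 - 22*-30)=252, (22*1 - 38*-34)=1314, (38*21 - -17*1)=815, (-17*-29 - 12*21)=241; twice the area = |2610| = 2610; area = 1305; answer 1305
Part II: W1 = 1305; threaded value p + q = 1306; d = 4835; 4835 = 5 * 967; number of divisors = (1+1) * (1+1) = 4; answer 4
Part III: W2 = 4; m = -10; -2*(-10)^2 - 6*(-10)^1 + 2 = (-200) + (60) + (2) = -138; answer -138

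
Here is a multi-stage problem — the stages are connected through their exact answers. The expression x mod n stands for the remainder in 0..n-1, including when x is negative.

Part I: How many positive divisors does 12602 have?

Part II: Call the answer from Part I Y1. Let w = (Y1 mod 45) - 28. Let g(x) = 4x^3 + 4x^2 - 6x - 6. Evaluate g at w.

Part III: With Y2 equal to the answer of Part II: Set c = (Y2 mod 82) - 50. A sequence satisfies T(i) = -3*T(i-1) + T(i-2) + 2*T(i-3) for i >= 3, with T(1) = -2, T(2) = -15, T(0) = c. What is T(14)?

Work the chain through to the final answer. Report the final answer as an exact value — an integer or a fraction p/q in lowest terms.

Part I: 12602 = 2 * 6301; number of divisors = (1+1) * (1+1) = 4; answer 4
Part II: Y1 = 4; w = -24; 4*(-24)^3 + 4*(-24)^2 - 6*(-24)^1 - 6 = (-55296) + (2304) + (144) + (-6) = -52854; answer -52854
Part III: Y2 = -52854; c = -14; T(3) = -3*(-15) + 1*(-2) + 2*(-14) = 15; iterating: T(3)=15, T(4)=-64, T(5)=177, T(6)=-565, T(7)=1744, T(8)=-5443, T(9)=16943, T(10)=-52784, T(11)=164409, T(12)=-512125, T(13)=1595216, T(14)=-4968955; answer -4968955

-4968955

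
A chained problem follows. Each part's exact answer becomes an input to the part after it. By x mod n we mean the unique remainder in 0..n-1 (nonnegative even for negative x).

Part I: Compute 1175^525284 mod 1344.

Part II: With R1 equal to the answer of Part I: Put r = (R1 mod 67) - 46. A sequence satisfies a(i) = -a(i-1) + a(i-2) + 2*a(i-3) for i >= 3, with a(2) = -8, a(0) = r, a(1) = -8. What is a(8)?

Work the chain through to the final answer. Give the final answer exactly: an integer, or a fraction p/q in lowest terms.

Part I: squarings mod 1344: 1175^1=1175, 1175^2=337, 1175^4=673, 1175^8=1, 1175^16=1, 1175^32=1, 1175^64=1, 1175^128=1, 1175^256=1, 1175^512=1, 1175^1024=1, 1175^2048=1, 1175^4096=1, 1175^8192=1, 1175^16384=1, 1175^32768=1, 1175^65536=1, 1175^131072=1, 1175^262144=1, 1175^524288=1; 1175^525284 = 1175^4 * 1175^32 * 1175^64 * 1175^128 * 1175^256 * 1175^512 * 1175^524288 = 673 (mod 1344); answer 673
Part II: R1 = 673; r = -43; a(3) = -1*(-8) + 1*(-8) + 2*(-43) = -86; iterating: a(3)=-86, a(4)=62, a(5)=-164, a(6)=54, a(7)=-94, a(8)=-180; answer -180

-180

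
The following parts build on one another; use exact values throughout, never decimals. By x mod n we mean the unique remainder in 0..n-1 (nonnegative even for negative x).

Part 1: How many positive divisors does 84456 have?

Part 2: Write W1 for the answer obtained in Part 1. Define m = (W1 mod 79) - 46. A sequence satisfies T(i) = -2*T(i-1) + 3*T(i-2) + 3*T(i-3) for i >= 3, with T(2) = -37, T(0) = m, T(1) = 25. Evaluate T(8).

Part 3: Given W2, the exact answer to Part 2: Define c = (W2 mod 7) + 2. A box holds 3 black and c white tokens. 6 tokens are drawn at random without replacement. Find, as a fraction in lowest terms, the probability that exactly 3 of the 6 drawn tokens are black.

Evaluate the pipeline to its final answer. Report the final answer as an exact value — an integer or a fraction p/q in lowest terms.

5/21

Part 1: 84456 = 2^3 * 3^3 * 17 * 23; number of divisors = (3+1) * (3+1) * (1+1) * (1+1) = 64; answer 64
Part 2: W1 = 64; m = 18; T(3) = -2*(-37) + 3*(25) + 3*(18) = 203; iterating: T(3)=203, T(4)=-442, T(5)=1382, T(6)=-3481, T(7)=9782, T(8)=-25861; answer -25861
Part 3: W2 = -25861; c = 6; total draws C(9,6) = 84; favorable C(3,3)*C(6,3) = 20; P = 5/21; answer 5/21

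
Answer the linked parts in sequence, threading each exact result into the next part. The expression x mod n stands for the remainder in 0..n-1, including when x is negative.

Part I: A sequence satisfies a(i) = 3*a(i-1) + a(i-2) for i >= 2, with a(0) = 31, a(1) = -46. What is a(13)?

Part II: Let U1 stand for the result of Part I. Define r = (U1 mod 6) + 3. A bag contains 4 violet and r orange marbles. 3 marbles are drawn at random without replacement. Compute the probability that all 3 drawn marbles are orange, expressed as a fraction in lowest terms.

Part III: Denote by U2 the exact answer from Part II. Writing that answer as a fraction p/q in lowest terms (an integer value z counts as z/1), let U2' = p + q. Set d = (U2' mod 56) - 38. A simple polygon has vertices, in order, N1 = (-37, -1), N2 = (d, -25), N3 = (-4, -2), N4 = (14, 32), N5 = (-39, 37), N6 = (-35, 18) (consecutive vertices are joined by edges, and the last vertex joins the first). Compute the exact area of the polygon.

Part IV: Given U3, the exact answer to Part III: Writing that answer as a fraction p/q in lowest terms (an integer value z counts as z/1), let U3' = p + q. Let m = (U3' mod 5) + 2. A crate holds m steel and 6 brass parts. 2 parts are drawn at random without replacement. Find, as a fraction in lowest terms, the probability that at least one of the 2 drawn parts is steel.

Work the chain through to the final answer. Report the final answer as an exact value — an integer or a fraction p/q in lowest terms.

Part I: a(2) = 3*(-46) + 1*(31) = -107; iterating: a(2)=-107, a(3)=-367, a(4)=-1208, a(5)=-3991, a(6)=-13181, a(7)=-43534, a(8)=-143783, a(9)=-474883, a(10)=-1568432, a(11)=-5180179, a(12)=-17108969, a(13)=-56507086; answer -56507086
Part II: U1 = -56507086; r = 5; total draws C(9,3) = 84; favorable C(5,3) = 10; P = 5/42; answer 5/42
Part III: U2 = 5/42; threaded value p + q = 47; d = 9; cross terms: (-37*-25 - 9*-1)=934, (9*-2 - -4*-25)=-118, (-4*32 - 14*-2)=-100, (14*37 - -39*32)=1766, (-39*18 - -35*37)=593, (-35*-1 - -37*18)=701; twice the area = |3776| = 3776; area = 1888; answer 1888
Part IV: U3 = 1888; threaded value p + q = 1889; m = 6; total draws C(12,2) = 66; complement C(6,2) = 15; favorable 66 - 15 = 51; P = 17/22; answer 17/22

17/22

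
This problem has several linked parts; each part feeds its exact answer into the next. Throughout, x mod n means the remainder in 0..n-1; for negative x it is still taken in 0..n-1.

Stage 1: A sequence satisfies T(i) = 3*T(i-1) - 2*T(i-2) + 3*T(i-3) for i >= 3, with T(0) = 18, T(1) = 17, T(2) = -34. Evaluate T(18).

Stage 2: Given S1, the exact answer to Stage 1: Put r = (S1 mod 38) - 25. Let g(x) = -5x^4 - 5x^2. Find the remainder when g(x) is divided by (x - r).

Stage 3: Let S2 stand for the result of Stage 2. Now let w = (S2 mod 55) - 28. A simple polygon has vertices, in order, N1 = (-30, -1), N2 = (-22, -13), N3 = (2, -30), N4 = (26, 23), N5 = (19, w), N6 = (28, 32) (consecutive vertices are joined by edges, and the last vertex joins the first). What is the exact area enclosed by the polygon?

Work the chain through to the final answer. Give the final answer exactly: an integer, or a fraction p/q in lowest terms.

2949/2

Stage 1: T(3) = 3*(-34) - 2*(17) + 3*(18) = -82; iterating: T(3)=-82, T(4)=-127, T(5)=-319, T(6)=-949, T(7)=-2590, T(8)=-6829, T(9)=-18154, T(10)=-48574, T(11)=-129901, T(12)=-347017, T(13)=-926971, T(14)=-2476582, T(15)=-6616855, T(16)=-17678314, T(17)=-47230978, T(18)=-126186871; answer -126186871
Stage 2: S1 = -126186871; r = 8; remainder = value at the root: -5*(8)^4 - 5*(8)^2 = (-20480) + (-320) = -20800; answer -20800
Stage 3: S2 = -20800; w = 17; cross terms: (-30*-13 - -22*-1)=368, (-22*-30 - 2*-13)=686, (2*23 - 26*-30)=826, (26*17 - 19*23)=5, (19*32 - 28*17)=132, (28*-1 - -30*32)=932; twice the area = |2949| = 2949; area = 2949/2; answer 2949/2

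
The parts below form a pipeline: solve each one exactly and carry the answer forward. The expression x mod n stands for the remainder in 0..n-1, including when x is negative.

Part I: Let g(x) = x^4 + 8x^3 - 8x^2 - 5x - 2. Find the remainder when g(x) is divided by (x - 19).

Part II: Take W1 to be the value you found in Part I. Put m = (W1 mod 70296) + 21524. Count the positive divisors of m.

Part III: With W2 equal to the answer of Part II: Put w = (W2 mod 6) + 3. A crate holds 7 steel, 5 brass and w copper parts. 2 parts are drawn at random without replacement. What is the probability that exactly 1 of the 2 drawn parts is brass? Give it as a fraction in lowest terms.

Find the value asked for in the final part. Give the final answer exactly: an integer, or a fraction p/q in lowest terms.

10/21

Part I: remainder = value at the root: 1*(19)^4 + 8*(19)^3 - 8*(19)^2 - 5*(19)^1 - 2 = (130321) + (54872) + (-2888) + (-95) + (-2) = 182208; answer 182208
Part II: W1 = 182208; m = 63140; 63140 = 2^2 * 5 * 7 * 11 * 41; number of divisors = (2+1) * (1+1) * (1+1) * (1+1) * (1+1) = 48; answer 48
Part III: W2 = 48; w = 3; total draws C(15,2) = 105; favorable C(5,1)*C(10,1) = 50; P = 10/21; answer 10/21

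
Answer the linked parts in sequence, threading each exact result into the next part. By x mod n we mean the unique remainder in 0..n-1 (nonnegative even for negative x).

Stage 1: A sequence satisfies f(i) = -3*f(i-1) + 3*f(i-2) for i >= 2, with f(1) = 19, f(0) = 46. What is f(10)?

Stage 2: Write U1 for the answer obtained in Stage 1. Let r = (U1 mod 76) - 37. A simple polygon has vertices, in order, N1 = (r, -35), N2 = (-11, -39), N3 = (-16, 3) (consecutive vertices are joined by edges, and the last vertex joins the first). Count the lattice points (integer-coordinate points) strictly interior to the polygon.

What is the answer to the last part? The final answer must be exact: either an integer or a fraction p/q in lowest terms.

Stage 1: f(2) = -3*(19) + 3*(46) = 81; iterating: f(2)=81, f(3)=-186, f(4)=801, f(5)=-2961, f(6)=11286, f(7)=-42741, f(8)=162081, f(9)=-614466, f(10)=2329641; answer 2329641
Stage 2: U1 = 2329641; r = -24; cross terms: (-24*-39 - -11*-35)=551, (-11*3 - -16*-39)=-657, (-16*-35 - -24*3)=632; twice the area = |526| = 526; area = 263; boundary points = 1 + 1 + 2 = 4; strictly interior points = area - boundary/2 + 1 = 262; answer 262

262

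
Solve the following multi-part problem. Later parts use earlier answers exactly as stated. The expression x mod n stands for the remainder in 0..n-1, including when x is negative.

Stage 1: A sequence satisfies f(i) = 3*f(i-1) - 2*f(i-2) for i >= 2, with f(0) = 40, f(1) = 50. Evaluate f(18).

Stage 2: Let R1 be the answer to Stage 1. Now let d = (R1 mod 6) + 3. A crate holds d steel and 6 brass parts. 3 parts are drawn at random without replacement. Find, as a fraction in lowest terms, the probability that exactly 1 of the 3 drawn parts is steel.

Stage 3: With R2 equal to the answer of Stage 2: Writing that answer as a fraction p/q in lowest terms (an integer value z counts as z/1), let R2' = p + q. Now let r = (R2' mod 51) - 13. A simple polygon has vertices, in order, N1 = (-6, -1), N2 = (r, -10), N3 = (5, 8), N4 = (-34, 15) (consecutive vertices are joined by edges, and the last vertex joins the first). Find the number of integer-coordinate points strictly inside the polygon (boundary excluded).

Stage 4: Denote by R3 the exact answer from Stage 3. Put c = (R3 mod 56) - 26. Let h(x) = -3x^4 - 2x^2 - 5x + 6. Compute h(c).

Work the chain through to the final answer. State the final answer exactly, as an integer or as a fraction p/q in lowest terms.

Stage 1: f(2) = 3*(50) - 2*(40) = 70; iterating: f(2)=70, f(3)=110, f(4)=190, f(5)=350, f(6)=670, f(7)=1310, f(8)=2590, f(9)=5150, f(10)=10270, f(11)=20510, f(12)=40990, f(13)=81950, f(14)=163870, f(15)=327710, f(16)=655390, f(17)=1310750, f(18)=2621470; answer 2621470
Stage 2: R1 = 2621470; d = 7; total draws C(13,3) = 286; favorable C(7,1)*C(6,2) = 105; P = 105/286; answer 105/286
Stage 3: R2 = 105/286; threaded value p + q = 391; r = 21; cross terms: (-6*-10 - 21*-1)=81, (21*8 - 5*-10)=218, (5*15 - -34*8)=347, (-34*-1 - -6*15)=124; twice the area = |770| = 770; area = 385; boundary points = 9 + 2 + 1 + 4 = 16; strictly interior points = area - boundary/2 + 1 = 378; answer 378
Stage 4: R3 = 378; c = 16; -3*(16)^4 - 2*(16)^2 - 5*(16)^1 + 6 = (-196608) + (-512) + (-80) + (6) = -197194; answer -197194

-197194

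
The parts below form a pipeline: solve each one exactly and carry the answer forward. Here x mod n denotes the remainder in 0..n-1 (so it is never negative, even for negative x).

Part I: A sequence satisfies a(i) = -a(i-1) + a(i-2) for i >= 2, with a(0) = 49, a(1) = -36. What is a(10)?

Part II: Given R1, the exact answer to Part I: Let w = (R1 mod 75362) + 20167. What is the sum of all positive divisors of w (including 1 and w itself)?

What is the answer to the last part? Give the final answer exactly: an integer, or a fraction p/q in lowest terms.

Part I: a(2) = -1*(-36) + 1*(49) = 85; iterating: a(2)=85, a(3)=-121, a(4)=206, a(5)=-327, a(6)=533, a(7)=-860, a(8)=1393, a(9)=-2253, a(10)=3646; answer 3646
Part II: R1 = 3646; w = 23813; 23813 is prime, so its only divisors are 1 and 23813; sigma = 1 + 23813 = 23814; answer 23814

23814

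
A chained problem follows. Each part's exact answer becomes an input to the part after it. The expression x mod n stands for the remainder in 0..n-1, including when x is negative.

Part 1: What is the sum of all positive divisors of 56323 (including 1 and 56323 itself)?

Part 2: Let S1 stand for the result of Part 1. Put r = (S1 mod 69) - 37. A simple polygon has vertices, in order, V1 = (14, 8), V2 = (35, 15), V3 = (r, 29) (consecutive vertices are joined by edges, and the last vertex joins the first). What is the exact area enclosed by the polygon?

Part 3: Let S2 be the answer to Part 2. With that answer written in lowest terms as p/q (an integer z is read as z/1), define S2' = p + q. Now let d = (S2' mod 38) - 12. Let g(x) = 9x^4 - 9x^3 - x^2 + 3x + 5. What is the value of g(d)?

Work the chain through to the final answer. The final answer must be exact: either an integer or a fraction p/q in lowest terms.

Part 1: 56323 = 151 * 373; sigma = (1 + 151) * (1 + 373) = 152 * 374 = 56848; answer 56848
Part 2: S1 = 56848; r = 24; cross terms: (14*15 - 35*8)=-70, (35*29 - 24*15)=655, (24*8 - 14*29)=-214; twice the area = |371| = 371; area = 371/2; answer 371/2
Part 3: S2 = 371/2; threaded value p + q = 373; d = 19; 9*(19)^4 - 9*(19)^3 - 1*(19)^2 + 3*(19)^1 + 5 = (1172889) + (-61731) + (-361) + (57) + (5) = 1110859; answer 1110859

1110859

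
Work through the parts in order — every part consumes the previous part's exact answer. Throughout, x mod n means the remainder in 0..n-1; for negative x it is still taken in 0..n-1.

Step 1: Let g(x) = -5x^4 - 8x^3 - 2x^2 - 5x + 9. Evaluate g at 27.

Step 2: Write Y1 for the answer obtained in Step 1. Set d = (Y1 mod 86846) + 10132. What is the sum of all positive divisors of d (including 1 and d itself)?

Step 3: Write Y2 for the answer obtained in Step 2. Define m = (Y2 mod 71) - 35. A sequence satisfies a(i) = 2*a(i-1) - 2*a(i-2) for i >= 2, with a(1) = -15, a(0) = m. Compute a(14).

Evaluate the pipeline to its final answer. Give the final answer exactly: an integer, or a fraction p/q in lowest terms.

-512

Step 1: -5*(27)^4 - 8*(27)^3 - 2*(27)^2 - 5*(27)^1 + 9 = (-2657205) + (-157464) + (-1458) + (-135) + (9) = -2816253; answer -2816253
Step 2: Y1 = -2816253; d = 59797; 59797 is prime, so its only divisors are 1 and 59797; sigma = 1 + 59797 = 59798; answer 59798
Step 3: Y2 = 59798; m = -19; a(2) = 2*(-15) - 2*(-19) = 8; iterating: a(2)=8, a(3)=46, a(4)=76, a(5)=60, a(6)=-32, a(7)=-184, a(8)=-304, a(9)=-240, a(10)=128, a(11)=736, a(12)=1216, a(13)=960, a(14)=-512; answer -512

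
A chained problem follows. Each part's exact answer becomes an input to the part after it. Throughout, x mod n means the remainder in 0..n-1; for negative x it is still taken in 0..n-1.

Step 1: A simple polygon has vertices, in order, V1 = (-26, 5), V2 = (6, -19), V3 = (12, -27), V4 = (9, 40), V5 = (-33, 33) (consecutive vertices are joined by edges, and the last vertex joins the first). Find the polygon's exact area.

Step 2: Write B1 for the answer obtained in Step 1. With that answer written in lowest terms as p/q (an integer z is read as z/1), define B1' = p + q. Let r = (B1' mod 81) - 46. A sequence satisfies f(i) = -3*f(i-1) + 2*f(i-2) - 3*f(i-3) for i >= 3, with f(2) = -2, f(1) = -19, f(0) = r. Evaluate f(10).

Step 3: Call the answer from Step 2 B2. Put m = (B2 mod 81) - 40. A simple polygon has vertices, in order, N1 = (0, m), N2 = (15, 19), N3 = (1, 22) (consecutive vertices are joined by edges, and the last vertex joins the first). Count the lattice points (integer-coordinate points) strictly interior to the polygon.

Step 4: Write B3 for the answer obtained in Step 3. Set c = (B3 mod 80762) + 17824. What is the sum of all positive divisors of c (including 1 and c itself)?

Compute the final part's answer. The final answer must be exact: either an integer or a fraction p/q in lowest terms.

37632

Step 1: cross terms: (-26*-19 - 6*5)=464, (6*-27 - 12*-19)=66, (12*40 - 9*-27)=723, (9*33 - -33*40)=1617, (-33*5 - -26*33)=693; twice the area = |3563| = 3563; area = 3563/2; answer 3563/2
Step 2: B1 = 3563/2; threaded value p + q = 3565; r = -45; f(3) = -3*(-2) + 2*(-19) - 3*(-45) = 103; iterating: f(3)=103, f(4)=-256, f(5)=980, f(6)=-3761, f(7)=14011, f(8)=-52495, f(9)=196790, f(10)=-737393; answer -737393
Step 3: B2 = -737393; m = -9; cross terms: (0*19 - 15*-9)=135, (15*22 - 1*19)=311, (1*-9 - 0*22)=-9; twice the area = |437| = 437; area = 437/2; boundary points = 1 + 1 + 1 = 3; strictly interior points = area - boundary/2 + 1 = 218; answer 218
Step 4: B3 = 218; c = 18042; 18042 = 2 * 3 * 31 * 97; sigma = (1 + 2) * (1 + 3) * (1 + 31) * (1 + 97) = 3 * 4 * 32 * 98 = 37632; answer 37632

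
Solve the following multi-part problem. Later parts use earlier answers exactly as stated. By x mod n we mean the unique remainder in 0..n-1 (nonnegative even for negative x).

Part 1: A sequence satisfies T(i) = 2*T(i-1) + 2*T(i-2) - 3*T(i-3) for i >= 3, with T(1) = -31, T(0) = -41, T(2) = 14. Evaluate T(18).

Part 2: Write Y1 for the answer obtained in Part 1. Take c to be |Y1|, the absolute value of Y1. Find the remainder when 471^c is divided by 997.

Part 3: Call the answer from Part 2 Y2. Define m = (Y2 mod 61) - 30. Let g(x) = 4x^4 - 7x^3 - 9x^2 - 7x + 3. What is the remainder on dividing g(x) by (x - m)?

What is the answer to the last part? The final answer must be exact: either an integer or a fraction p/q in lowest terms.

171209

Part 1: T(3) = 2*(14) + 2*(-31) - 3*(-41) = 89; iterating: T(3)=89, T(4)=299, T(5)=734, T(6)=1799, T(7)=4169, T(8)=9734, T(9)=22409, T(10)=51779, T(11)=119174, T(12)=274679, T(13)=632369, T(14)=1456574, T(15)=3353849, T(16)=7723739, T(17)=17785454, T(18)=40956839; answer 40956839
Part 2: Y1 = 40956839; c = 40956839; squarings mod 997: 471^1=471, 471^2=507, 471^4=820, 471^8=422, 471^16=618, 471^32=73, 471^64=344, 471^128=690, 471^256=531, 471^512=807, 471^1024=208, 471^2048=393, 471^4096=911, 471^8192=417, 471^16384=411, 471^32768=428, 471^65536=733, 471^131072=903, 471^262144=860, 471^524288=823, 471^1048576=366, 471^2097152=358, 471^4194304=548, 471^8388608=207, 471^16777216=975, 471^33554432=484; 471^40956839 = 471^1 * 471^2 * 471^4 * 471^32 * 471^128 * 471^256 * 471^512 * 471^4096 * 471^8192 * 471^16384 * 471^32768 * 471^1048576 * 471^2097152 * 471^4194304 * 471^33554432 = 809 (mod 997); answer 809
Part 3: Y2 = 809; m = -14; remainder = value at the root: 4*(-14)^4 - 7*(-14)^3 - 9*(-14)^2 - 7*(-14)^1 + 3 = (153664) + (19208) + (-1764) + (98) + (3) = 171209; answer 171209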